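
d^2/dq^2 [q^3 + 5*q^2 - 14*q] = 6*q + 10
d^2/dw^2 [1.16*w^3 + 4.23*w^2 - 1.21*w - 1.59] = 6.96*w + 8.46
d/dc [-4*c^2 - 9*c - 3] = -8*c - 9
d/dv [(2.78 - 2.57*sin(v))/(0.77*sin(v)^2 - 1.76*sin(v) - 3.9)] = (1.9789*sin(v)^2 - 4.2812*sin(v) + 14.9158)*cos(v)/(0.5929*sin(v)^4 - 2.7104*sin(v)^3 - 2.9084*sin(v)^2 + 13.728*sin(v) + 15.21)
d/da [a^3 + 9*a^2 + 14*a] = 3*a^2 + 18*a + 14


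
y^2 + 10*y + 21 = (y + 3)*(y + 7)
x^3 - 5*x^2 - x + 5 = (x - 5)*(x - 1)*(x + 1)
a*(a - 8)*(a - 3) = a^3 - 11*a^2 + 24*a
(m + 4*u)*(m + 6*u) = m^2 + 10*m*u + 24*u^2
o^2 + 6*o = o*(o + 6)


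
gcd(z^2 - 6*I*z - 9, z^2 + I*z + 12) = z - 3*I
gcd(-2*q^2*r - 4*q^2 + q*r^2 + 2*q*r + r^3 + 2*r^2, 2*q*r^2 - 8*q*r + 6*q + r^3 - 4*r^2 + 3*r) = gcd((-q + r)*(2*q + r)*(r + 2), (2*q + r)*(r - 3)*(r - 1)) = 2*q + r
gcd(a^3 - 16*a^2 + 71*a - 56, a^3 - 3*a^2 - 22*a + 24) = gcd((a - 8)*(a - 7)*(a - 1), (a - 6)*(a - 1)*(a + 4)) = a - 1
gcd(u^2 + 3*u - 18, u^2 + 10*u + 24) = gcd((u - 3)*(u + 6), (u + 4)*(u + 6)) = u + 6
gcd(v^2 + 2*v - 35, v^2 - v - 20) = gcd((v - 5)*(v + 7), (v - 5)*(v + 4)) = v - 5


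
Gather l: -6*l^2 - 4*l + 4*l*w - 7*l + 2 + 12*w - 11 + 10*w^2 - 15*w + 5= -6*l^2 + l*(4*w - 11) + 10*w^2 - 3*w - 4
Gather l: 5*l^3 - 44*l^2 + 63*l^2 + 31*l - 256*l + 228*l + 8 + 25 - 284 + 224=5*l^3 + 19*l^2 + 3*l - 27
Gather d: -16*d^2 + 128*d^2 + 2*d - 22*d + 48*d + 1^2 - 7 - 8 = 112*d^2 + 28*d - 14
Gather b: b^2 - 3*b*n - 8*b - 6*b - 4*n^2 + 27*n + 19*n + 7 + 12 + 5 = b^2 + b*(-3*n - 14) - 4*n^2 + 46*n + 24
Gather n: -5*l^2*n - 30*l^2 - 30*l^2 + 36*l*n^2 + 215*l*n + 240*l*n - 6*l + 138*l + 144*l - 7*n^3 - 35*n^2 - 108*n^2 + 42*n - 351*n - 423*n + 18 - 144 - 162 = -60*l^2 + 276*l - 7*n^3 + n^2*(36*l - 143) + n*(-5*l^2 + 455*l - 732) - 288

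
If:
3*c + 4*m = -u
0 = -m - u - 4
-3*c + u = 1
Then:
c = -19/6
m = 9/2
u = -17/2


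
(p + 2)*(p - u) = p^2 - p*u + 2*p - 2*u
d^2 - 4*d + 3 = (d - 3)*(d - 1)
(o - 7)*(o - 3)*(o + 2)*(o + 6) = o^4 - 2*o^3 - 47*o^2 + 48*o + 252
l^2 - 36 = (l - 6)*(l + 6)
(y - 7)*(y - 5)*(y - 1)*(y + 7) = y^4 - 6*y^3 - 44*y^2 + 294*y - 245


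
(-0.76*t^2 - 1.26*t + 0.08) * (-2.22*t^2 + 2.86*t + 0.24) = 1.6872*t^4 + 0.6236*t^3 - 3.9636*t^2 - 0.0736*t + 0.0192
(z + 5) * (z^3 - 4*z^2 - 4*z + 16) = z^4 + z^3 - 24*z^2 - 4*z + 80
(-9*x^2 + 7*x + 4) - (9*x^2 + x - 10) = -18*x^2 + 6*x + 14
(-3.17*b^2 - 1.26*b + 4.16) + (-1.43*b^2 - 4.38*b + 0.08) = -4.6*b^2 - 5.64*b + 4.24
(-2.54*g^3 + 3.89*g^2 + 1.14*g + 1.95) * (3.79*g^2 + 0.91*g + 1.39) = -9.6266*g^5 + 12.4317*g^4 + 4.3299*g^3 + 13.835*g^2 + 3.3591*g + 2.7105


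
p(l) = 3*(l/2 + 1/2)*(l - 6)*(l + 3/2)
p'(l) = 3*(l/2 + 1/2)*(l - 6) + 3*(l/2 + 1/2)*(l + 3/2) + 3*(l - 6)*(l + 3/2)/2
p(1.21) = -43.03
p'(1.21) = -26.37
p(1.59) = -52.94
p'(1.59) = -25.57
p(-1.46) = 0.21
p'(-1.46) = 4.67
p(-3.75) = -90.49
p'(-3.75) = 82.41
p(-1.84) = -3.36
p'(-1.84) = 14.31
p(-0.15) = -10.59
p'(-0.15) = -18.57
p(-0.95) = -0.29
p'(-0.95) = -6.21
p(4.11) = -81.27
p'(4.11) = 12.61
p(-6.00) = -405.00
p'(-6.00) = 204.75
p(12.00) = 1579.50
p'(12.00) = 501.75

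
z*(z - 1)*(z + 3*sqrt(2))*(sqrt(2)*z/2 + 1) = sqrt(2)*z^4/2 - sqrt(2)*z^3/2 + 4*z^3 - 4*z^2 + 3*sqrt(2)*z^2 - 3*sqrt(2)*z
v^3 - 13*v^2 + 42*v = v*(v - 7)*(v - 6)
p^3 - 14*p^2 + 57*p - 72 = (p - 8)*(p - 3)^2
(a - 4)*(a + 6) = a^2 + 2*a - 24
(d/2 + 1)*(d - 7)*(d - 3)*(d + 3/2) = d^4/2 - 13*d^3/4 - 11*d^2/2 + 87*d/4 + 63/2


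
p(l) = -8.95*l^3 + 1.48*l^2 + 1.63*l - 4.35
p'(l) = -26.85*l^2 + 2.96*l + 1.63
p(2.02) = -68.79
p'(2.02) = -101.95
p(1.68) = -39.87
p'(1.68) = -69.18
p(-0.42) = -4.11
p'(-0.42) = -4.35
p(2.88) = -201.18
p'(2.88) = -212.55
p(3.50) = -364.25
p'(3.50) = -316.92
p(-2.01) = 71.03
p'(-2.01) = -112.80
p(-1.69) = 40.32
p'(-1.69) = -80.06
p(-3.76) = 486.20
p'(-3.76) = -389.09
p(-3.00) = 245.73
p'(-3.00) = -248.90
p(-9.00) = 6625.41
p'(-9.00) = -2199.86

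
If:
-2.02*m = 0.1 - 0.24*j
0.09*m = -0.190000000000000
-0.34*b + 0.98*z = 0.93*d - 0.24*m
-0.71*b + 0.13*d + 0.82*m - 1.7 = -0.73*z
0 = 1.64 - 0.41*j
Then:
No Solution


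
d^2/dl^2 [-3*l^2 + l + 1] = -6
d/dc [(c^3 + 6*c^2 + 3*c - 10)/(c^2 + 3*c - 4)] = (c^2 + 8*c + 18)/(c^2 + 8*c + 16)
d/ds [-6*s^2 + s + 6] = 1 - 12*s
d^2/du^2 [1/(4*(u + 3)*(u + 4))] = ((u + 3)^2 + (u + 3)*(u + 4) + (u + 4)^2)/(2*(u + 3)^3*(u + 4)^3)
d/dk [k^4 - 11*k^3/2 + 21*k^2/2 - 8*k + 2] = 4*k^3 - 33*k^2/2 + 21*k - 8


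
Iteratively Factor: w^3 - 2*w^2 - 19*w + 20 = (w - 1)*(w^2 - w - 20) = (w - 5)*(w - 1)*(w + 4)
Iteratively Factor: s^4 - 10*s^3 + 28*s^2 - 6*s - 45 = (s + 1)*(s^3 - 11*s^2 + 39*s - 45) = (s - 3)*(s + 1)*(s^2 - 8*s + 15) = (s - 3)^2*(s + 1)*(s - 5)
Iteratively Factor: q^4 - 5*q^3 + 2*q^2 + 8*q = (q - 2)*(q^3 - 3*q^2 - 4*q) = (q - 4)*(q - 2)*(q^2 + q) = q*(q - 4)*(q - 2)*(q + 1)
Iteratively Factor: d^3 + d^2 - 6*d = (d + 3)*(d^2 - 2*d) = d*(d + 3)*(d - 2)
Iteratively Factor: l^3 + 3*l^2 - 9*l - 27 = (l + 3)*(l^2 - 9) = (l - 3)*(l + 3)*(l + 3)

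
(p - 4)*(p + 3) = p^2 - p - 12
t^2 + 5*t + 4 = (t + 1)*(t + 4)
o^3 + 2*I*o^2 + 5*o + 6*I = (o - 2*I)*(o + I)*(o + 3*I)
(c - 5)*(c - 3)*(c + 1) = c^3 - 7*c^2 + 7*c + 15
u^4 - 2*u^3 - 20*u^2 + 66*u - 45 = (u - 3)^2*(u - 1)*(u + 5)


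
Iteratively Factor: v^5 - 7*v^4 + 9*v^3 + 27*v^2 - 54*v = (v + 2)*(v^4 - 9*v^3 + 27*v^2 - 27*v) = (v - 3)*(v + 2)*(v^3 - 6*v^2 + 9*v) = (v - 3)^2*(v + 2)*(v^2 - 3*v) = (v - 3)^3*(v + 2)*(v)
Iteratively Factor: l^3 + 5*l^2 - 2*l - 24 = (l - 2)*(l^2 + 7*l + 12) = (l - 2)*(l + 3)*(l + 4)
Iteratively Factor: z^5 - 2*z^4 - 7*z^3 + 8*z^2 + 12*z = (z + 2)*(z^4 - 4*z^3 + z^2 + 6*z) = (z - 2)*(z + 2)*(z^3 - 2*z^2 - 3*z) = (z - 3)*(z - 2)*(z + 2)*(z^2 + z) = (z - 3)*(z - 2)*(z + 1)*(z + 2)*(z)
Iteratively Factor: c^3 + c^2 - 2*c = (c + 2)*(c^2 - c) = c*(c + 2)*(c - 1)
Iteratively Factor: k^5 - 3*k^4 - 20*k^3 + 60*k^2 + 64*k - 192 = (k + 2)*(k^4 - 5*k^3 - 10*k^2 + 80*k - 96) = (k - 4)*(k + 2)*(k^3 - k^2 - 14*k + 24) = (k - 4)*(k - 3)*(k + 2)*(k^2 + 2*k - 8) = (k - 4)*(k - 3)*(k + 2)*(k + 4)*(k - 2)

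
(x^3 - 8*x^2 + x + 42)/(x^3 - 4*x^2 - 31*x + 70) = (x^2 - x - 6)/(x^2 + 3*x - 10)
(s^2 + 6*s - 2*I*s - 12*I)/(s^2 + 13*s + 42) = (s - 2*I)/(s + 7)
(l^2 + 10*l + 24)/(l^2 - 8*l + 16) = (l^2 + 10*l + 24)/(l^2 - 8*l + 16)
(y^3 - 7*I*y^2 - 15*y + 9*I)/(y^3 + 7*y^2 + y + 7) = (y^2 - 6*I*y - 9)/(y^2 + y*(7 + I) + 7*I)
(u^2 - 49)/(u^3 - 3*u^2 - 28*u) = (u + 7)/(u*(u + 4))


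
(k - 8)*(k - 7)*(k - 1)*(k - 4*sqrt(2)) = k^4 - 16*k^3 - 4*sqrt(2)*k^3 + 71*k^2 + 64*sqrt(2)*k^2 - 284*sqrt(2)*k - 56*k + 224*sqrt(2)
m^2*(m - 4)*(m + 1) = m^4 - 3*m^3 - 4*m^2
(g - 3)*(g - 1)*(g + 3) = g^3 - g^2 - 9*g + 9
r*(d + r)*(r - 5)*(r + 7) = d*r^3 + 2*d*r^2 - 35*d*r + r^4 + 2*r^3 - 35*r^2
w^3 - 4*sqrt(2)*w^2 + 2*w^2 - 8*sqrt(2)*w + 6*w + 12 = (w + 2)*(w - 3*sqrt(2))*(w - sqrt(2))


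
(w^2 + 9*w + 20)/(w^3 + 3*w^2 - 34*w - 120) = 1/(w - 6)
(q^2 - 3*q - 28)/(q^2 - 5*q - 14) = (q + 4)/(q + 2)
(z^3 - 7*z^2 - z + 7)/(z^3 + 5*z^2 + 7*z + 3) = (z^2 - 8*z + 7)/(z^2 + 4*z + 3)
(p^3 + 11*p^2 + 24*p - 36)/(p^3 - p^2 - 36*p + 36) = (p + 6)/(p - 6)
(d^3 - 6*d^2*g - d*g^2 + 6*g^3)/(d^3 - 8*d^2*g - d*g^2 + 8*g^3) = (d - 6*g)/(d - 8*g)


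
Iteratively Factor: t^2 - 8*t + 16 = (t - 4)*(t - 4)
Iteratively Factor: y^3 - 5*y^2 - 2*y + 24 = (y - 4)*(y^2 - y - 6) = (y - 4)*(y - 3)*(y + 2)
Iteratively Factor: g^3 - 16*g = (g)*(g^2 - 16) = g*(g - 4)*(g + 4)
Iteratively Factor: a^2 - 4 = (a - 2)*(a + 2)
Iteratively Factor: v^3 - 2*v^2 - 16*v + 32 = (v + 4)*(v^2 - 6*v + 8) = (v - 4)*(v + 4)*(v - 2)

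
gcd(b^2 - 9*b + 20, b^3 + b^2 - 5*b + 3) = 1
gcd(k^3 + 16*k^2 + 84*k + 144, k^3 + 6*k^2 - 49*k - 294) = k + 6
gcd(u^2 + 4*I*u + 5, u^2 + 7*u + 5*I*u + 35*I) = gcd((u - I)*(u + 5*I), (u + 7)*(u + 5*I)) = u + 5*I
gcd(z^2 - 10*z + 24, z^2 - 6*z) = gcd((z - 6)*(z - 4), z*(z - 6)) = z - 6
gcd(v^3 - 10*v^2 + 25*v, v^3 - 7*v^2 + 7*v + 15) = v - 5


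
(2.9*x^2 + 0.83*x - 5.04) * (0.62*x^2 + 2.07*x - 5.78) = 1.798*x^4 + 6.5176*x^3 - 18.1687*x^2 - 15.2302*x + 29.1312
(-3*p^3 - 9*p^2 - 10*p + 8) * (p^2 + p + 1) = -3*p^5 - 12*p^4 - 22*p^3 - 11*p^2 - 2*p + 8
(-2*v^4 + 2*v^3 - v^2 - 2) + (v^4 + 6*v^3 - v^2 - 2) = -v^4 + 8*v^3 - 2*v^2 - 4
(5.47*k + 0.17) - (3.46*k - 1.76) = 2.01*k + 1.93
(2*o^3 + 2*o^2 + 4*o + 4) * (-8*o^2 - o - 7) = -16*o^5 - 18*o^4 - 48*o^3 - 50*o^2 - 32*o - 28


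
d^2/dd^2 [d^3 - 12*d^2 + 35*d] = 6*d - 24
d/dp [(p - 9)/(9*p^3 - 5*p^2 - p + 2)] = (9*p^3 - 5*p^2 - p + (p - 9)*(-27*p^2 + 10*p + 1) + 2)/(9*p^3 - 5*p^2 - p + 2)^2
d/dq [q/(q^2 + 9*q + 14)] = (14 - q^2)/(q^4 + 18*q^3 + 109*q^2 + 252*q + 196)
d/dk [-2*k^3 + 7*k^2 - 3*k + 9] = -6*k^2 + 14*k - 3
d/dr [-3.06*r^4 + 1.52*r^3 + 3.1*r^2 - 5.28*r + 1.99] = -12.24*r^3 + 4.56*r^2 + 6.2*r - 5.28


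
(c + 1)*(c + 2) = c^2 + 3*c + 2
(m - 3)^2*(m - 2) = m^3 - 8*m^2 + 21*m - 18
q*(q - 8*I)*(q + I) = q^3 - 7*I*q^2 + 8*q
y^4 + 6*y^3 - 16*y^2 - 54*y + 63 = (y - 3)*(y - 1)*(y + 3)*(y + 7)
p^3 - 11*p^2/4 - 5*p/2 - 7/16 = (p - 7/2)*(p + 1/4)*(p + 1/2)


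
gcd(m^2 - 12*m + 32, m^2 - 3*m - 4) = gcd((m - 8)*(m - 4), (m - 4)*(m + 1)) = m - 4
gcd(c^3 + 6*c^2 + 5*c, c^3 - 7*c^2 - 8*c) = c^2 + c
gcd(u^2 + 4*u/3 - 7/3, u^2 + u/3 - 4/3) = u - 1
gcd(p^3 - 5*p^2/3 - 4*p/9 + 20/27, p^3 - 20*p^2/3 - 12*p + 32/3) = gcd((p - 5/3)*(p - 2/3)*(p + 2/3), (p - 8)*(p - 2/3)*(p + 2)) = p - 2/3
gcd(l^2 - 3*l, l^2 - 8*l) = l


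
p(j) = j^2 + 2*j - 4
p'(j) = 2*j + 2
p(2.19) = 5.18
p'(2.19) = 6.38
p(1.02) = -0.92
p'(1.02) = 4.04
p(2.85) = 9.82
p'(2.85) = 7.70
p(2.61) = 8.03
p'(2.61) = 7.22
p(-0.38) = -4.62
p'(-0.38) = 1.24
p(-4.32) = 6.02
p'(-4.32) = -6.64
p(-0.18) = -4.33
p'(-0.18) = 1.64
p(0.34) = -3.20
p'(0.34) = 2.68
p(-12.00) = 116.00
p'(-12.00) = -22.00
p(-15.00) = 191.00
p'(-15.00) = -28.00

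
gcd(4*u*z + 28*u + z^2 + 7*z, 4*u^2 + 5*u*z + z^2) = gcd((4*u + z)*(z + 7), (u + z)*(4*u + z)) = 4*u + z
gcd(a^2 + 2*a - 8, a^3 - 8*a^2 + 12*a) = a - 2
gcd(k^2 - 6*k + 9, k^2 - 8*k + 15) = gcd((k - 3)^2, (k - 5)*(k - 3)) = k - 3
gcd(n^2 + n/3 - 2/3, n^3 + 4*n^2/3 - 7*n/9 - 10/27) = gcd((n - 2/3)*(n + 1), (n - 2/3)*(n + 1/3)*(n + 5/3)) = n - 2/3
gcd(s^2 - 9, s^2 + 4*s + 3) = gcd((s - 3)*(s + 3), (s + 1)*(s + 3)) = s + 3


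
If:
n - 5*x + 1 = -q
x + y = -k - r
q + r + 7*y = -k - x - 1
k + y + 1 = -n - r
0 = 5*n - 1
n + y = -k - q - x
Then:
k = -157/30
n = 1/5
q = 24/5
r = 5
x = 6/5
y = -29/30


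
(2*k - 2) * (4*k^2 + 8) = 8*k^3 - 8*k^2 + 16*k - 16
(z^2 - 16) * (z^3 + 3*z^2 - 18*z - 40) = z^5 + 3*z^4 - 34*z^3 - 88*z^2 + 288*z + 640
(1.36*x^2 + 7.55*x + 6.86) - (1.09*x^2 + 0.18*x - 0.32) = 0.27*x^2 + 7.37*x + 7.18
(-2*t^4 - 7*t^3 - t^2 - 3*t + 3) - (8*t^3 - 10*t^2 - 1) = -2*t^4 - 15*t^3 + 9*t^2 - 3*t + 4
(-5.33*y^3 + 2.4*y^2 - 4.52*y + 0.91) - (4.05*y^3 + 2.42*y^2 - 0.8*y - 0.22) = -9.38*y^3 - 0.02*y^2 - 3.72*y + 1.13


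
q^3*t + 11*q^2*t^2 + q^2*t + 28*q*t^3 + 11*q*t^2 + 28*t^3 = (q + 4*t)*(q + 7*t)*(q*t + t)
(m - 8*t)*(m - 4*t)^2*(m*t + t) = m^4*t - 16*m^3*t^2 + m^3*t + 80*m^2*t^3 - 16*m^2*t^2 - 128*m*t^4 + 80*m*t^3 - 128*t^4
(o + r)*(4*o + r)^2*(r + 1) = 16*o^3*r + 16*o^3 + 24*o^2*r^2 + 24*o^2*r + 9*o*r^3 + 9*o*r^2 + r^4 + r^3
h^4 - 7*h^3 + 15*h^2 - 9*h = h*(h - 3)^2*(h - 1)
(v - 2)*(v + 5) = v^2 + 3*v - 10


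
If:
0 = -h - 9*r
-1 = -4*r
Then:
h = -9/4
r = 1/4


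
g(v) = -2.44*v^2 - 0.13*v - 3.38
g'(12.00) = -58.69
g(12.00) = -356.30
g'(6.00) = -29.41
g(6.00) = -92.00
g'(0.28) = -1.50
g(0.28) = -3.61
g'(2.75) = -13.55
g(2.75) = -22.19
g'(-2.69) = 13.00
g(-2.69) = -20.69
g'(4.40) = -21.60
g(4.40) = -51.19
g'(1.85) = -9.16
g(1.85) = -11.97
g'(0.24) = -1.30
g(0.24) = -3.55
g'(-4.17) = 20.22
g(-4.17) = -45.27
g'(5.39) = -26.43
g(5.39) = -74.97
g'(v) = -4.88*v - 0.13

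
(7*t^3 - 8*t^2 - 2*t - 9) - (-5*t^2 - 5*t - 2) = 7*t^3 - 3*t^2 + 3*t - 7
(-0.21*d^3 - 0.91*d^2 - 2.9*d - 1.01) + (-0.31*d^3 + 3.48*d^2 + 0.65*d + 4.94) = -0.52*d^3 + 2.57*d^2 - 2.25*d + 3.93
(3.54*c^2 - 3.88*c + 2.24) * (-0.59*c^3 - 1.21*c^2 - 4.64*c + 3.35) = -2.0886*c^5 - 1.9942*c^4 - 13.0524*c^3 + 27.1518*c^2 - 23.3916*c + 7.504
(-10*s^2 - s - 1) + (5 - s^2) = -11*s^2 - s + 4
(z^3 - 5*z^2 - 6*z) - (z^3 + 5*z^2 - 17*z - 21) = -10*z^2 + 11*z + 21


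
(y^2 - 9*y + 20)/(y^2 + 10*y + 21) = (y^2 - 9*y + 20)/(y^2 + 10*y + 21)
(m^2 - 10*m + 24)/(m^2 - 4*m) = (m - 6)/m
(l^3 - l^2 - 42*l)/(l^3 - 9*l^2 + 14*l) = (l + 6)/(l - 2)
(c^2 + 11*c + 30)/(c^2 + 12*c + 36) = (c + 5)/(c + 6)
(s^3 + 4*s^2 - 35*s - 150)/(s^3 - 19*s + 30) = (s^2 - s - 30)/(s^2 - 5*s + 6)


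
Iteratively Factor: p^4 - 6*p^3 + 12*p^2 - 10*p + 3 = (p - 3)*(p^3 - 3*p^2 + 3*p - 1) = (p - 3)*(p - 1)*(p^2 - 2*p + 1) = (p - 3)*(p - 1)^2*(p - 1)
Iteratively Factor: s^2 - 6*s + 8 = (s - 2)*(s - 4)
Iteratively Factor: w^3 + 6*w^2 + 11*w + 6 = (w + 2)*(w^2 + 4*w + 3) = (w + 1)*(w + 2)*(w + 3)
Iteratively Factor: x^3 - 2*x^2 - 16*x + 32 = (x - 2)*(x^2 - 16) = (x - 4)*(x - 2)*(x + 4)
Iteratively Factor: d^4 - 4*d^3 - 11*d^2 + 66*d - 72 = (d - 3)*(d^3 - d^2 - 14*d + 24) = (d - 3)*(d + 4)*(d^2 - 5*d + 6) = (d - 3)^2*(d + 4)*(d - 2)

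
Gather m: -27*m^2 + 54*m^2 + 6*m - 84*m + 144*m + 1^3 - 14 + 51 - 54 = 27*m^2 + 66*m - 16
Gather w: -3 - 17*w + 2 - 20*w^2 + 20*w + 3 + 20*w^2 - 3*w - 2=0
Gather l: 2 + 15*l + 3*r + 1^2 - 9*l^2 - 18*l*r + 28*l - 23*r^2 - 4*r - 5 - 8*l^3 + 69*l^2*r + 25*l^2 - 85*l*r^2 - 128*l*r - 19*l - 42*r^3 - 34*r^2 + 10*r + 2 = -8*l^3 + l^2*(69*r + 16) + l*(-85*r^2 - 146*r + 24) - 42*r^3 - 57*r^2 + 9*r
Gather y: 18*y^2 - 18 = 18*y^2 - 18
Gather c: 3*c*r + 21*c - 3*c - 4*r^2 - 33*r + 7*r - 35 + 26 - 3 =c*(3*r + 18) - 4*r^2 - 26*r - 12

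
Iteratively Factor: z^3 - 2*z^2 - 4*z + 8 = (z - 2)*(z^2 - 4) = (z - 2)^2*(z + 2)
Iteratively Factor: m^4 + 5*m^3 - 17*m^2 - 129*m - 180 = (m + 4)*(m^3 + m^2 - 21*m - 45) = (m + 3)*(m + 4)*(m^2 - 2*m - 15) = (m + 3)^2*(m + 4)*(m - 5)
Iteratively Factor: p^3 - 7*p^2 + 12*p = (p)*(p^2 - 7*p + 12) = p*(p - 3)*(p - 4)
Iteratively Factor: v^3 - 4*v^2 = (v)*(v^2 - 4*v) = v*(v - 4)*(v)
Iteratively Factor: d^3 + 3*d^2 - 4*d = (d - 1)*(d^2 + 4*d) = d*(d - 1)*(d + 4)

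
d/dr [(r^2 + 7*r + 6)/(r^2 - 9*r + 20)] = 2*(-8*r^2 + 14*r + 97)/(r^4 - 18*r^3 + 121*r^2 - 360*r + 400)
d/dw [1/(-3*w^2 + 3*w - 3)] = (2*w - 1)/(3*(w^2 - w + 1)^2)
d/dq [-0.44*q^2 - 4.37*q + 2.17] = -0.88*q - 4.37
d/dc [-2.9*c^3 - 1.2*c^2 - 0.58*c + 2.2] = -8.7*c^2 - 2.4*c - 0.58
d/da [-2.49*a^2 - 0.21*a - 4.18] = -4.98*a - 0.21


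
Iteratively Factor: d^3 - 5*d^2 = (d)*(d^2 - 5*d) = d*(d - 5)*(d)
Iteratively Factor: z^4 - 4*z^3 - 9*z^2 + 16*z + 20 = (z - 5)*(z^3 + z^2 - 4*z - 4) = (z - 5)*(z + 2)*(z^2 - z - 2) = (z - 5)*(z - 2)*(z + 2)*(z + 1)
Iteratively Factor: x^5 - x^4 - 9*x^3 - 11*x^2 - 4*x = (x - 4)*(x^4 + 3*x^3 + 3*x^2 + x) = x*(x - 4)*(x^3 + 3*x^2 + 3*x + 1) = x*(x - 4)*(x + 1)*(x^2 + 2*x + 1) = x*(x - 4)*(x + 1)^2*(x + 1)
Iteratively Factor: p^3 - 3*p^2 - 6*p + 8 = (p - 1)*(p^2 - 2*p - 8) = (p - 1)*(p + 2)*(p - 4)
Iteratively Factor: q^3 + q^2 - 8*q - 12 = (q + 2)*(q^2 - q - 6) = (q - 3)*(q + 2)*(q + 2)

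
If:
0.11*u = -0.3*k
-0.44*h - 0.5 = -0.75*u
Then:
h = 1.70454545454545*u - 1.13636363636364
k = -0.366666666666667*u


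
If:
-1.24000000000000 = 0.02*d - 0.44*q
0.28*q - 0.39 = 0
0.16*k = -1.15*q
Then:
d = -31.36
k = -10.01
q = 1.39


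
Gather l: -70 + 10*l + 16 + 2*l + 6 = 12*l - 48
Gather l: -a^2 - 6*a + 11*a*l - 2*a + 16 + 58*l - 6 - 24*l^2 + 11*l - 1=-a^2 - 8*a - 24*l^2 + l*(11*a + 69) + 9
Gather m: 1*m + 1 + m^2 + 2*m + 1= m^2 + 3*m + 2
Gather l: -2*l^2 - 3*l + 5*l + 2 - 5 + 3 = -2*l^2 + 2*l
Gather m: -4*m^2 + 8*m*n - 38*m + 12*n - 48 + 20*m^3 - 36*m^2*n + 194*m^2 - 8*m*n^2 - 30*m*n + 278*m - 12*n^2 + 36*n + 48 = 20*m^3 + m^2*(190 - 36*n) + m*(-8*n^2 - 22*n + 240) - 12*n^2 + 48*n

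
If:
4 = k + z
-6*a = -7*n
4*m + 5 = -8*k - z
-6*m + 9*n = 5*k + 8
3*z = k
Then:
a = -77/27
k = 3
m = -15/2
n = -22/9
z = 1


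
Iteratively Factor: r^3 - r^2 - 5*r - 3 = (r + 1)*(r^2 - 2*r - 3) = (r + 1)^2*(r - 3)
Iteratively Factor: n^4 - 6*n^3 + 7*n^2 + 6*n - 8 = (n + 1)*(n^3 - 7*n^2 + 14*n - 8) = (n - 1)*(n + 1)*(n^2 - 6*n + 8) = (n - 4)*(n - 1)*(n + 1)*(n - 2)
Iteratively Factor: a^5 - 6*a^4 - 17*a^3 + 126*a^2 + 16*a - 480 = (a - 3)*(a^4 - 3*a^3 - 26*a^2 + 48*a + 160) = (a - 3)*(a + 2)*(a^3 - 5*a^2 - 16*a + 80) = (a - 4)*(a - 3)*(a + 2)*(a^2 - a - 20) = (a - 4)*(a - 3)*(a + 2)*(a + 4)*(a - 5)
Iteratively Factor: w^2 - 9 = (w - 3)*(w + 3)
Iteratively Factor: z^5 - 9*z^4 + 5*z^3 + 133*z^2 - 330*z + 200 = (z - 2)*(z^4 - 7*z^3 - 9*z^2 + 115*z - 100) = (z - 5)*(z - 2)*(z^3 - 2*z^2 - 19*z + 20) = (z - 5)*(z - 2)*(z + 4)*(z^2 - 6*z + 5) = (z - 5)^2*(z - 2)*(z + 4)*(z - 1)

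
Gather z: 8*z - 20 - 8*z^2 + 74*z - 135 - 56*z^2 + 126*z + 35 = -64*z^2 + 208*z - 120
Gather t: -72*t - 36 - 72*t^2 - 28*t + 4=-72*t^2 - 100*t - 32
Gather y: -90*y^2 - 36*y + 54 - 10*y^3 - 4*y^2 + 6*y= -10*y^3 - 94*y^2 - 30*y + 54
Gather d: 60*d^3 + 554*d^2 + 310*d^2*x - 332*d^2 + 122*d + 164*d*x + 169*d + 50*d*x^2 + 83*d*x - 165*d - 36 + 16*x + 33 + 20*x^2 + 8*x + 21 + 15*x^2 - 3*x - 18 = 60*d^3 + d^2*(310*x + 222) + d*(50*x^2 + 247*x + 126) + 35*x^2 + 21*x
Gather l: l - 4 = l - 4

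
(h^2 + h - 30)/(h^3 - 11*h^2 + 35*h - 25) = (h + 6)/(h^2 - 6*h + 5)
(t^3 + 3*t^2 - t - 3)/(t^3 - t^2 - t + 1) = (t + 3)/(t - 1)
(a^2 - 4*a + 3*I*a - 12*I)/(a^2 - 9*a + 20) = (a + 3*I)/(a - 5)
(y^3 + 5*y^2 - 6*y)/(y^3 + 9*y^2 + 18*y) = (y - 1)/(y + 3)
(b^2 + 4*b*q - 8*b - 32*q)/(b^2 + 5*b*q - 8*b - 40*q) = (b + 4*q)/(b + 5*q)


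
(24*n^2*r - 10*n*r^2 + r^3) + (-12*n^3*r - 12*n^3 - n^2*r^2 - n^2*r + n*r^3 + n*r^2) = -12*n^3*r - 12*n^3 - n^2*r^2 + 23*n^2*r + n*r^3 - 9*n*r^2 + r^3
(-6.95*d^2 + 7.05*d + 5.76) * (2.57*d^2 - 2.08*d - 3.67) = -17.8615*d^4 + 32.5745*d^3 + 25.6457*d^2 - 37.8543*d - 21.1392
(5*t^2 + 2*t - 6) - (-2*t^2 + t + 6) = 7*t^2 + t - 12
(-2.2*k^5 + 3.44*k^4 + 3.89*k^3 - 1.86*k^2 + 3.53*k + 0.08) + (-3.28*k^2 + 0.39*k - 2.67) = -2.2*k^5 + 3.44*k^4 + 3.89*k^3 - 5.14*k^2 + 3.92*k - 2.59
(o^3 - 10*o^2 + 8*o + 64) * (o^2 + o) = o^5 - 9*o^4 - 2*o^3 + 72*o^2 + 64*o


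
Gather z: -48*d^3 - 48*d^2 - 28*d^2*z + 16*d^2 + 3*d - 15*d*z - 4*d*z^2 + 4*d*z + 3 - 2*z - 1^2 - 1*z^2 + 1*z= -48*d^3 - 32*d^2 + 3*d + z^2*(-4*d - 1) + z*(-28*d^2 - 11*d - 1) + 2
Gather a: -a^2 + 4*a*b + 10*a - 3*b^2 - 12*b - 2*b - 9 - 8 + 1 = -a^2 + a*(4*b + 10) - 3*b^2 - 14*b - 16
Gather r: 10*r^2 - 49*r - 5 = 10*r^2 - 49*r - 5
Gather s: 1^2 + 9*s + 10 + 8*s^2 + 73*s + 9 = 8*s^2 + 82*s + 20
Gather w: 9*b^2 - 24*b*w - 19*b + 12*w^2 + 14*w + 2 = 9*b^2 - 19*b + 12*w^2 + w*(14 - 24*b) + 2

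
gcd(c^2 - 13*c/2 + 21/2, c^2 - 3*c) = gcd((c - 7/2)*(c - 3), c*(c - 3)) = c - 3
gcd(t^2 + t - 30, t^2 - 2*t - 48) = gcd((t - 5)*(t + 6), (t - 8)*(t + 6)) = t + 6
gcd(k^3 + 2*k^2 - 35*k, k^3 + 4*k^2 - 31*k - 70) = k^2 + 2*k - 35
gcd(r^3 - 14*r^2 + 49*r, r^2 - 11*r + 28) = r - 7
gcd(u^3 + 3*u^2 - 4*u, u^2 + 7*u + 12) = u + 4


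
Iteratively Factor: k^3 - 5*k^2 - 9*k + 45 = (k + 3)*(k^2 - 8*k + 15) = (k - 5)*(k + 3)*(k - 3)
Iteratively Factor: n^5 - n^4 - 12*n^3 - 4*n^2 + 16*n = (n - 1)*(n^4 - 12*n^2 - 16*n) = (n - 1)*(n + 2)*(n^3 - 2*n^2 - 8*n) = n*(n - 1)*(n + 2)*(n^2 - 2*n - 8) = n*(n - 4)*(n - 1)*(n + 2)*(n + 2)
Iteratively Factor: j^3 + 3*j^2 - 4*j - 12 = (j + 2)*(j^2 + j - 6) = (j + 2)*(j + 3)*(j - 2)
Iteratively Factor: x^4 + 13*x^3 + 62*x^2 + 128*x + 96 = (x + 4)*(x^3 + 9*x^2 + 26*x + 24) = (x + 2)*(x + 4)*(x^2 + 7*x + 12) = (x + 2)*(x + 4)^2*(x + 3)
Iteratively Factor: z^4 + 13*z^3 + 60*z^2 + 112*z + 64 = (z + 1)*(z^3 + 12*z^2 + 48*z + 64) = (z + 1)*(z + 4)*(z^2 + 8*z + 16) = (z + 1)*(z + 4)^2*(z + 4)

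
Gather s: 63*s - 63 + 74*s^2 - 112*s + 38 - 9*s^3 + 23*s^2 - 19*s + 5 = -9*s^3 + 97*s^2 - 68*s - 20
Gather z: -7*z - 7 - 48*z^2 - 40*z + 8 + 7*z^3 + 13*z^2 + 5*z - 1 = 7*z^3 - 35*z^2 - 42*z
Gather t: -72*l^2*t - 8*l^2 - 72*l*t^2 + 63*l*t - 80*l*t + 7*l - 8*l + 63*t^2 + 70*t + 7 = -8*l^2 - l + t^2*(63 - 72*l) + t*(-72*l^2 - 17*l + 70) + 7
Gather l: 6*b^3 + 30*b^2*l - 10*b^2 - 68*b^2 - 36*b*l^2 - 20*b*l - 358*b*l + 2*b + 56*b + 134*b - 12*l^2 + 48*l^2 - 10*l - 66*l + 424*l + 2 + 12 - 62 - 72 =6*b^3 - 78*b^2 + 192*b + l^2*(36 - 36*b) + l*(30*b^2 - 378*b + 348) - 120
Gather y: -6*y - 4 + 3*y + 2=-3*y - 2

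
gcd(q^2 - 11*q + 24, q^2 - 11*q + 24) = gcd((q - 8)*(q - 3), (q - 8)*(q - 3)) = q^2 - 11*q + 24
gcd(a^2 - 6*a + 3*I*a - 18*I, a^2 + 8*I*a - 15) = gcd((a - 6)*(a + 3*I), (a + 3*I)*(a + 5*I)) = a + 3*I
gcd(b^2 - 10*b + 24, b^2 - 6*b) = b - 6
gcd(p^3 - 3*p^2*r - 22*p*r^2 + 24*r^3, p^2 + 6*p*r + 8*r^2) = p + 4*r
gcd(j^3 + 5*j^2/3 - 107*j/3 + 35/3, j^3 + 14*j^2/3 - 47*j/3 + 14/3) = j^2 + 20*j/3 - 7/3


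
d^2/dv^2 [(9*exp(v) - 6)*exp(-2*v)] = 3*(3*exp(v) - 8)*exp(-2*v)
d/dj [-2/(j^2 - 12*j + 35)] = 4*(j - 6)/(j^2 - 12*j + 35)^2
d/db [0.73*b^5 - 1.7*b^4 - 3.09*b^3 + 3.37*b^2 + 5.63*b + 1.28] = 3.65*b^4 - 6.8*b^3 - 9.27*b^2 + 6.74*b + 5.63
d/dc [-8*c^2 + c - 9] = 1 - 16*c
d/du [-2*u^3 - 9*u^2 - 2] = 6*u*(-u - 3)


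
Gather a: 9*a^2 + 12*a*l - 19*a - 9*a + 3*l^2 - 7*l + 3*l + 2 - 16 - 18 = 9*a^2 + a*(12*l - 28) + 3*l^2 - 4*l - 32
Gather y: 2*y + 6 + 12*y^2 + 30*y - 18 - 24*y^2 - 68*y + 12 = -12*y^2 - 36*y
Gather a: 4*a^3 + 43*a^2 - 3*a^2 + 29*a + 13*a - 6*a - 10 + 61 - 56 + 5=4*a^3 + 40*a^2 + 36*a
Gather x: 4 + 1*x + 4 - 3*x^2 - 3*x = -3*x^2 - 2*x + 8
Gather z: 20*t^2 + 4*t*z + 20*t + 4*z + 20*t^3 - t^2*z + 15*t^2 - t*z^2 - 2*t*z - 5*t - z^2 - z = 20*t^3 + 35*t^2 + 15*t + z^2*(-t - 1) + z*(-t^2 + 2*t + 3)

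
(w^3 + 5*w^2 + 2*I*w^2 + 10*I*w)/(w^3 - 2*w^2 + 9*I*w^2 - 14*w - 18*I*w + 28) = w*(w + 5)/(w^2 + w*(-2 + 7*I) - 14*I)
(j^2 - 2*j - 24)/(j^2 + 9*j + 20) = (j - 6)/(j + 5)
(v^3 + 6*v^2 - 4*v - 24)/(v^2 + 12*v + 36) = (v^2 - 4)/(v + 6)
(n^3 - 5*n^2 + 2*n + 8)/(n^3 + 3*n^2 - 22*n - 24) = (n - 2)/(n + 6)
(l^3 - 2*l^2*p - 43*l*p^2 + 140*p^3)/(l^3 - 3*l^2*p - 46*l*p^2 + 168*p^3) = (-l + 5*p)/(-l + 6*p)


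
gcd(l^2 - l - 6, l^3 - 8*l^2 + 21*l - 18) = l - 3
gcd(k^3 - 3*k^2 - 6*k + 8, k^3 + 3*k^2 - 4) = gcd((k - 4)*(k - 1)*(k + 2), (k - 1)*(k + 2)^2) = k^2 + k - 2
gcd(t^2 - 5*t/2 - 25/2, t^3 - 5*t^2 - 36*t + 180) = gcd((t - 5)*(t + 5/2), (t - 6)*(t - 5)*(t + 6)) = t - 5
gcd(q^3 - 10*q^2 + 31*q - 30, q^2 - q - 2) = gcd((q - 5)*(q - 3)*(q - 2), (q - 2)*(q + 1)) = q - 2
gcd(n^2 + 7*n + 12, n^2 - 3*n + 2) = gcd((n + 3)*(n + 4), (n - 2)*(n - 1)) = 1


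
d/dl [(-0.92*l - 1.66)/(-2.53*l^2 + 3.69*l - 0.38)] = (-2.3276*l^2 - 8.3996*l + 6.475)/(6.4009*l^4 - 18.6714*l^3 + 15.5389*l^2 - 2.8044*l + 0.1444)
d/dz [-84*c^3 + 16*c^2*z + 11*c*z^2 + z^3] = 16*c^2 + 22*c*z + 3*z^2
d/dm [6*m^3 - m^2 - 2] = 2*m*(9*m - 1)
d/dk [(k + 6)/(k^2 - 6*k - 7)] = (k^2 - 6*k - 2*(k - 3)*(k + 6) - 7)/(-k^2 + 6*k + 7)^2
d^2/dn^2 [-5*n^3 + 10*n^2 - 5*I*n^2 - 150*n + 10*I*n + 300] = -30*n + 20 - 10*I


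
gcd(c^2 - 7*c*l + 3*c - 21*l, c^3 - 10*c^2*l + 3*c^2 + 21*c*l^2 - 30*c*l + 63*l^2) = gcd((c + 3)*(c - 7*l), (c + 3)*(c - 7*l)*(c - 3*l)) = c^2 - 7*c*l + 3*c - 21*l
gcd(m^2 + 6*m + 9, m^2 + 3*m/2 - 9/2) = m + 3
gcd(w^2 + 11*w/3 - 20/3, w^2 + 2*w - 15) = w + 5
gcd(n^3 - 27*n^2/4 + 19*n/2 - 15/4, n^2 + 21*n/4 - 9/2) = n - 3/4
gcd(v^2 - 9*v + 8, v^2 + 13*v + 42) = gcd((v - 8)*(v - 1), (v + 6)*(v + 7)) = 1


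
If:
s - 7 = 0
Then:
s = 7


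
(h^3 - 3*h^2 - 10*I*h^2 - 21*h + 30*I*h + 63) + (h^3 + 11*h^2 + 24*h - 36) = 2*h^3 + 8*h^2 - 10*I*h^2 + 3*h + 30*I*h + 27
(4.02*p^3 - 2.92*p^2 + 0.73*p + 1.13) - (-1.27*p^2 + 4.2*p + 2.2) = 4.02*p^3 - 1.65*p^2 - 3.47*p - 1.07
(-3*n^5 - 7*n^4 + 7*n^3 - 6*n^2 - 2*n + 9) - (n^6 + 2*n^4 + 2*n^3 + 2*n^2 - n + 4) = -n^6 - 3*n^5 - 9*n^4 + 5*n^3 - 8*n^2 - n + 5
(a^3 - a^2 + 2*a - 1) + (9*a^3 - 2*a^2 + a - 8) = 10*a^3 - 3*a^2 + 3*a - 9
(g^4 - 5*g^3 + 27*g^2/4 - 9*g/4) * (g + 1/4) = g^5 - 19*g^4/4 + 11*g^3/2 - 9*g^2/16 - 9*g/16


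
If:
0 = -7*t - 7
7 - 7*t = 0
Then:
No Solution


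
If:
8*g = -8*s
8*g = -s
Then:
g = 0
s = 0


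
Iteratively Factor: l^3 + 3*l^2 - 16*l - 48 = (l - 4)*(l^2 + 7*l + 12) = (l - 4)*(l + 4)*(l + 3)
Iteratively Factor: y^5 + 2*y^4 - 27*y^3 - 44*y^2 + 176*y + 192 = (y + 1)*(y^4 + y^3 - 28*y^2 - 16*y + 192) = (y - 4)*(y + 1)*(y^3 + 5*y^2 - 8*y - 48) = (y - 4)*(y + 1)*(y + 4)*(y^2 + y - 12) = (y - 4)*(y - 3)*(y + 1)*(y + 4)*(y + 4)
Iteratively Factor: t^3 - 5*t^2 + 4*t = (t - 1)*(t^2 - 4*t) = (t - 4)*(t - 1)*(t)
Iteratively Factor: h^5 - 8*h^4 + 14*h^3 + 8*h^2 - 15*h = (h)*(h^4 - 8*h^3 + 14*h^2 + 8*h - 15) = h*(h - 3)*(h^3 - 5*h^2 - h + 5) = h*(h - 5)*(h - 3)*(h^2 - 1) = h*(h - 5)*(h - 3)*(h - 1)*(h + 1)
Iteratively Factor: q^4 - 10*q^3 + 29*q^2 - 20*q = (q - 5)*(q^3 - 5*q^2 + 4*q) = (q - 5)*(q - 4)*(q^2 - q) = q*(q - 5)*(q - 4)*(q - 1)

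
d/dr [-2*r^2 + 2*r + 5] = 2 - 4*r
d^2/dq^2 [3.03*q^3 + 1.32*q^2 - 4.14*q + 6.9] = 18.18*q + 2.64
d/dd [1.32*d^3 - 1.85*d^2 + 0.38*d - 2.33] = 3.96*d^2 - 3.7*d + 0.38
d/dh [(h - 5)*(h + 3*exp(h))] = h + (h - 5)*(3*exp(h) + 1) + 3*exp(h)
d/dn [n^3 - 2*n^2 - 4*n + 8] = 3*n^2 - 4*n - 4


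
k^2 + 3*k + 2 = (k + 1)*(k + 2)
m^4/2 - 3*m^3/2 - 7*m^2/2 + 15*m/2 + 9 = (m/2 + 1)*(m - 3)^2*(m + 1)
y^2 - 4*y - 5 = (y - 5)*(y + 1)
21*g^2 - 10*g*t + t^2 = (-7*g + t)*(-3*g + t)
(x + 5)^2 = x^2 + 10*x + 25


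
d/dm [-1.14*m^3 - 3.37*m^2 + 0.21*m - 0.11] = -3.42*m^2 - 6.74*m + 0.21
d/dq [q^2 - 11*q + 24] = 2*q - 11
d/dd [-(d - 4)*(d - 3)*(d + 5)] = -3*d^2 + 4*d + 23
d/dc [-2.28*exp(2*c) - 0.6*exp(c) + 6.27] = (-4.56*exp(c) - 0.6)*exp(c)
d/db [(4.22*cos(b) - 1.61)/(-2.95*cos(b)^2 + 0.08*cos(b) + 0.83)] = (-12.449*cos(b)^2 + 9.499*cos(b) - 3.6314)*sin(b)/(8.7025*cos(b)^4 - 0.472*cos(b)^3 - 4.8906*cos(b)^2 + 0.1328*cos(b) + 0.6889)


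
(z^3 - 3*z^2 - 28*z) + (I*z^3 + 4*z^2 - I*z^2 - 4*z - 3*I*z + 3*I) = z^3 + I*z^3 + z^2 - I*z^2 - 32*z - 3*I*z + 3*I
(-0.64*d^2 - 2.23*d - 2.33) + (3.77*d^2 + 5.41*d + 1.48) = 3.13*d^2 + 3.18*d - 0.85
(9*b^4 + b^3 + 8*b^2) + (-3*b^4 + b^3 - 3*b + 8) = 6*b^4 + 2*b^3 + 8*b^2 - 3*b + 8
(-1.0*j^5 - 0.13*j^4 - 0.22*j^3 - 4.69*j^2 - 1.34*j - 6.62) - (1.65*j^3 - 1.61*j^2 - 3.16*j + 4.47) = -1.0*j^5 - 0.13*j^4 - 1.87*j^3 - 3.08*j^2 + 1.82*j - 11.09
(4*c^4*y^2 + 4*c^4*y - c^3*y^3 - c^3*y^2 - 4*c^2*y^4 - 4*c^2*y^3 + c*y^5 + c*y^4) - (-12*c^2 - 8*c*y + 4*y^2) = 4*c^4*y^2 + 4*c^4*y - c^3*y^3 - c^3*y^2 - 4*c^2*y^4 - 4*c^2*y^3 + 12*c^2 + c*y^5 + c*y^4 + 8*c*y - 4*y^2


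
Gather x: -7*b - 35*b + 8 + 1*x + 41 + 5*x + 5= -42*b + 6*x + 54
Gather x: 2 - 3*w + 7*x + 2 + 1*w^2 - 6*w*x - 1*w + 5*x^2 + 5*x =w^2 - 4*w + 5*x^2 + x*(12 - 6*w) + 4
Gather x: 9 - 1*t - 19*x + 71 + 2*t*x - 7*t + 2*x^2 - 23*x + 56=-8*t + 2*x^2 + x*(2*t - 42) + 136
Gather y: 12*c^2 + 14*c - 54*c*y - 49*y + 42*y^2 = 12*c^2 + 14*c + 42*y^2 + y*(-54*c - 49)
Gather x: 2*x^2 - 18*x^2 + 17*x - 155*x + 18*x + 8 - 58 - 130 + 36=-16*x^2 - 120*x - 144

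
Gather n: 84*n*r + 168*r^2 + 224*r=84*n*r + 168*r^2 + 224*r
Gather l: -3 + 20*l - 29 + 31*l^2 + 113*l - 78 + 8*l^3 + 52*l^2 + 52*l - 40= 8*l^3 + 83*l^2 + 185*l - 150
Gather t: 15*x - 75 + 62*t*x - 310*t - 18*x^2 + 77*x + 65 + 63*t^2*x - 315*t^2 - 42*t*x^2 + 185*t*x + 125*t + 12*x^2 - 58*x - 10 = t^2*(63*x - 315) + t*(-42*x^2 + 247*x - 185) - 6*x^2 + 34*x - 20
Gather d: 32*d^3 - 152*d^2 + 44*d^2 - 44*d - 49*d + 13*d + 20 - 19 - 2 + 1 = 32*d^3 - 108*d^2 - 80*d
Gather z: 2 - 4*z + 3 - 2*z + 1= 6 - 6*z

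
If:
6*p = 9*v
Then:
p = 3*v/2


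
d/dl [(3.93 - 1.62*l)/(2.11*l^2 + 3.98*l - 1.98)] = (3.4182*l^2 - 16.5846*l - 12.4338)/(4.4521*l^4 + 16.7956*l^3 + 7.4848*l^2 - 15.7608*l + 3.9204)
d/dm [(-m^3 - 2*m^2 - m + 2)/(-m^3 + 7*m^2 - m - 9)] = (-9*m^4 + 42*m^2 + 8*m + 11)/(m^6 - 14*m^5 + 51*m^4 + 4*m^3 - 125*m^2 + 18*m + 81)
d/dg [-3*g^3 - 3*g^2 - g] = -9*g^2 - 6*g - 1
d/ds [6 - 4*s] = -4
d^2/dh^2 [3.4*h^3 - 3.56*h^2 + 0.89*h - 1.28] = 20.4*h - 7.12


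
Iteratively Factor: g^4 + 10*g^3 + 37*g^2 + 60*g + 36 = (g + 3)*(g^3 + 7*g^2 + 16*g + 12) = (g + 2)*(g + 3)*(g^2 + 5*g + 6) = (g + 2)*(g + 3)^2*(g + 2)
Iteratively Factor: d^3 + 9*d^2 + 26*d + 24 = (d + 2)*(d^2 + 7*d + 12) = (d + 2)*(d + 4)*(d + 3)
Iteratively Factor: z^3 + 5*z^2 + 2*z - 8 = (z - 1)*(z^2 + 6*z + 8) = (z - 1)*(z + 2)*(z + 4)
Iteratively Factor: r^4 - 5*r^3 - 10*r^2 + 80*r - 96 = (r - 3)*(r^3 - 2*r^2 - 16*r + 32) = (r - 3)*(r + 4)*(r^2 - 6*r + 8) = (r - 3)*(r - 2)*(r + 4)*(r - 4)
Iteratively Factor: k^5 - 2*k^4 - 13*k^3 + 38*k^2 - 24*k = (k - 3)*(k^4 + k^3 - 10*k^2 + 8*k) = (k - 3)*(k + 4)*(k^3 - 3*k^2 + 2*k) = (k - 3)*(k - 2)*(k + 4)*(k^2 - k) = k*(k - 3)*(k - 2)*(k + 4)*(k - 1)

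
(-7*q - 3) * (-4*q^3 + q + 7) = 28*q^4 + 12*q^3 - 7*q^2 - 52*q - 21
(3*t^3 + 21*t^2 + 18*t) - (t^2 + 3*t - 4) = 3*t^3 + 20*t^2 + 15*t + 4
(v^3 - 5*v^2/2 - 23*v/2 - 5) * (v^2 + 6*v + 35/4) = v^5 + 7*v^4/2 - 71*v^3/4 - 767*v^2/8 - 1045*v/8 - 175/4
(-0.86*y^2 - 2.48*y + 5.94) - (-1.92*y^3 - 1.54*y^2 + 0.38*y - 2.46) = 1.92*y^3 + 0.68*y^2 - 2.86*y + 8.4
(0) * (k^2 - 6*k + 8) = 0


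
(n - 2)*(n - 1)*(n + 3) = n^3 - 7*n + 6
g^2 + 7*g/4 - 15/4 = (g - 5/4)*(g + 3)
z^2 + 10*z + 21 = (z + 3)*(z + 7)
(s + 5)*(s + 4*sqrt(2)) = s^2 + 5*s + 4*sqrt(2)*s + 20*sqrt(2)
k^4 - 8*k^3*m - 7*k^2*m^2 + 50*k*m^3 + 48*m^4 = (k - 8*m)*(k - 3*m)*(k + m)*(k + 2*m)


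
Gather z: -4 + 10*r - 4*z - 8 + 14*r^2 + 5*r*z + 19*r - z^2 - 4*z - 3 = 14*r^2 + 29*r - z^2 + z*(5*r - 8) - 15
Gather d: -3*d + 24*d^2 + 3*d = 24*d^2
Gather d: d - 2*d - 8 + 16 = 8 - d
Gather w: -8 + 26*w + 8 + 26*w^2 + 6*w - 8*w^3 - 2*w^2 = -8*w^3 + 24*w^2 + 32*w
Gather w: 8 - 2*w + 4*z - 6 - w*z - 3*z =w*(-z - 2) + z + 2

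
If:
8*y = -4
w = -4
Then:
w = -4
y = -1/2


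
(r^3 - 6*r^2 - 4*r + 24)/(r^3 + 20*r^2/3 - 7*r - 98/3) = 3*(r^2 - 8*r + 12)/(3*r^2 + 14*r - 49)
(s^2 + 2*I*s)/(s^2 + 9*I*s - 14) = s/(s + 7*I)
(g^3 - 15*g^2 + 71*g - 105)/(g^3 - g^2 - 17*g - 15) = (g^2 - 10*g + 21)/(g^2 + 4*g + 3)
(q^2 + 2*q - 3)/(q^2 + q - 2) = (q + 3)/(q + 2)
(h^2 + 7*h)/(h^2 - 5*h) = (h + 7)/(h - 5)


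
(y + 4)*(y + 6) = y^2 + 10*y + 24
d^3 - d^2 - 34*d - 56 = (d - 7)*(d + 2)*(d + 4)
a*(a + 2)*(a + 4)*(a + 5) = a^4 + 11*a^3 + 38*a^2 + 40*a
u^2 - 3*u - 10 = (u - 5)*(u + 2)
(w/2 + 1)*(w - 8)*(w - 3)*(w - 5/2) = w^4/2 - 23*w^3/4 + 49*w^2/4 + 43*w/2 - 60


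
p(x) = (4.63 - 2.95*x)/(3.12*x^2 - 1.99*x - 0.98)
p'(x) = (1.99 - 6.24*x)*(4.63 - 2.95*x)/(3.12*x^2 - 1.99*x - 0.98)^2 - 2.95/(3.12*x^2 - 1.99*x - 0.98)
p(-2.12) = 0.63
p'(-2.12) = 0.39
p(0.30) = -2.89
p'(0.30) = 2.54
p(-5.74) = 0.19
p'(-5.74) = 0.04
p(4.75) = -0.16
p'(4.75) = 0.02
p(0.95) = -33.41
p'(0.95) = -2351.31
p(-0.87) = 2.31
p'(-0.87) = 4.56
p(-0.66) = 3.89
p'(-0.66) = 12.28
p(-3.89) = 0.30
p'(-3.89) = 0.09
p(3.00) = -0.20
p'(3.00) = 0.02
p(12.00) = -0.07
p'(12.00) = 0.01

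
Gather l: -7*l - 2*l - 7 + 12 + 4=9 - 9*l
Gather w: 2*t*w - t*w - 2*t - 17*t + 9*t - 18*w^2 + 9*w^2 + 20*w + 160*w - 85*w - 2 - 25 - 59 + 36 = -10*t - 9*w^2 + w*(t + 95) - 50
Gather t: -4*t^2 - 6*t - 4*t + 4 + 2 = -4*t^2 - 10*t + 6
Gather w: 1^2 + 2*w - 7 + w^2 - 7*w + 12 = w^2 - 5*w + 6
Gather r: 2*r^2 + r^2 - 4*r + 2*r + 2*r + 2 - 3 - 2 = 3*r^2 - 3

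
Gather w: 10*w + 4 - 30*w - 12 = -20*w - 8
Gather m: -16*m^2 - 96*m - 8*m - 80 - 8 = -16*m^2 - 104*m - 88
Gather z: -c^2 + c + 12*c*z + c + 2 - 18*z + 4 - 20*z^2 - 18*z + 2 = -c^2 + 2*c - 20*z^2 + z*(12*c - 36) + 8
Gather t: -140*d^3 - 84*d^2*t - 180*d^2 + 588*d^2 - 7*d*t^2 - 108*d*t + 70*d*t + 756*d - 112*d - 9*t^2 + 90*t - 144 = -140*d^3 + 408*d^2 + 644*d + t^2*(-7*d - 9) + t*(-84*d^2 - 38*d + 90) - 144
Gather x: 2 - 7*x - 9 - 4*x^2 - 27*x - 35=-4*x^2 - 34*x - 42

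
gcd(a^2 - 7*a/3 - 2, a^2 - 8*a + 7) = 1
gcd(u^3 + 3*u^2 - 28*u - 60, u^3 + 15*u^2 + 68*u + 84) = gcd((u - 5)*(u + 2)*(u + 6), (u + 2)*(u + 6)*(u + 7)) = u^2 + 8*u + 12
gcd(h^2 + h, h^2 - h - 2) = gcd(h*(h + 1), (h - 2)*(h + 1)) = h + 1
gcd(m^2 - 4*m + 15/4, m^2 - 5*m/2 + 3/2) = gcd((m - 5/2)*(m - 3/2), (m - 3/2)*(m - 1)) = m - 3/2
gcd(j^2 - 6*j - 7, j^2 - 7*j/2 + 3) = 1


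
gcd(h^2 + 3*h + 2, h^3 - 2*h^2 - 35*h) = 1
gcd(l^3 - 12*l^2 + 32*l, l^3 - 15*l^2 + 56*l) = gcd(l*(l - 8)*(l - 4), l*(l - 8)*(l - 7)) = l^2 - 8*l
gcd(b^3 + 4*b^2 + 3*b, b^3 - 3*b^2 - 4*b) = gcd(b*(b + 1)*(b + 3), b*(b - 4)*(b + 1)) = b^2 + b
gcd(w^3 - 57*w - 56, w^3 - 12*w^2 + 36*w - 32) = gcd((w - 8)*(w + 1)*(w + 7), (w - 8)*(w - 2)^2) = w - 8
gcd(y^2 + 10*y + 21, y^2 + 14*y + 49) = y + 7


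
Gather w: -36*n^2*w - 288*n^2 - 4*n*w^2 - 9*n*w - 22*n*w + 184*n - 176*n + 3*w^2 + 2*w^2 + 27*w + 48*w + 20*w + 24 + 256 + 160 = -288*n^2 + 8*n + w^2*(5 - 4*n) + w*(-36*n^2 - 31*n + 95) + 440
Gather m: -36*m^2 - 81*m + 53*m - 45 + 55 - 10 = -36*m^2 - 28*m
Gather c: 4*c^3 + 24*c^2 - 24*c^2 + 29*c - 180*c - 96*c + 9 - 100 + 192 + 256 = 4*c^3 - 247*c + 357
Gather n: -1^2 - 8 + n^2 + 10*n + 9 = n^2 + 10*n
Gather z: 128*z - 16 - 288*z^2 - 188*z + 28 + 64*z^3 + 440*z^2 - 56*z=64*z^3 + 152*z^2 - 116*z + 12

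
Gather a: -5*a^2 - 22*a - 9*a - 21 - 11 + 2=-5*a^2 - 31*a - 30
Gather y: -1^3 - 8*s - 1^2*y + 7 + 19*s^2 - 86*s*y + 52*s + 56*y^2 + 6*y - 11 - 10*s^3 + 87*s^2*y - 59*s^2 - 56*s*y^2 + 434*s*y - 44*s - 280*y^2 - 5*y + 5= -10*s^3 - 40*s^2 + y^2*(-56*s - 224) + y*(87*s^2 + 348*s)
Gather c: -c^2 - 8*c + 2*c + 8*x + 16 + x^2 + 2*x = -c^2 - 6*c + x^2 + 10*x + 16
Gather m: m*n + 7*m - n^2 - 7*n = m*(n + 7) - n^2 - 7*n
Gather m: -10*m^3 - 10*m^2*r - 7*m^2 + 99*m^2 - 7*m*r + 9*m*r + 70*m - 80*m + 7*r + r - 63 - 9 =-10*m^3 + m^2*(92 - 10*r) + m*(2*r - 10) + 8*r - 72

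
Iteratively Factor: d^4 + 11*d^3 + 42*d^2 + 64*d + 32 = (d + 1)*(d^3 + 10*d^2 + 32*d + 32) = (d + 1)*(d + 4)*(d^2 + 6*d + 8) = (d + 1)*(d + 4)^2*(d + 2)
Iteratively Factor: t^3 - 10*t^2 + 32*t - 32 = (t - 4)*(t^2 - 6*t + 8) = (t - 4)^2*(t - 2)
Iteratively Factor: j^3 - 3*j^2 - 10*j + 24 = (j - 4)*(j^2 + j - 6) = (j - 4)*(j + 3)*(j - 2)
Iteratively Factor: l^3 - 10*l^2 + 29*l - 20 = (l - 1)*(l^2 - 9*l + 20) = (l - 4)*(l - 1)*(l - 5)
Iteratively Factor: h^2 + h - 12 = (h + 4)*(h - 3)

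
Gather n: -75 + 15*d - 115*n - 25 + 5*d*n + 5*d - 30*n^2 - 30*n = 20*d - 30*n^2 + n*(5*d - 145) - 100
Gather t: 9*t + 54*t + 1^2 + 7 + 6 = 63*t + 14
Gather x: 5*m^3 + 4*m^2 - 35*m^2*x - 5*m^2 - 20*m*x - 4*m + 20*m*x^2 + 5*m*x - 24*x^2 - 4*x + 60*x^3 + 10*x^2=5*m^3 - m^2 - 4*m + 60*x^3 + x^2*(20*m - 14) + x*(-35*m^2 - 15*m - 4)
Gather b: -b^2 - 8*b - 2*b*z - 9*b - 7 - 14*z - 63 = -b^2 + b*(-2*z - 17) - 14*z - 70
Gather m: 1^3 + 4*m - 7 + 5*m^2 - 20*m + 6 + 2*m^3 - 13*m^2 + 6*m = 2*m^3 - 8*m^2 - 10*m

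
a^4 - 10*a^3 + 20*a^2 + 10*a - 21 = (a - 7)*(a - 3)*(a - 1)*(a + 1)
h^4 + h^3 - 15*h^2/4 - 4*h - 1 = (h - 2)*(h + 1/2)^2*(h + 2)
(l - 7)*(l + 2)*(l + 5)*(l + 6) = l^4 + 6*l^3 - 39*l^2 - 304*l - 420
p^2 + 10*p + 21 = (p + 3)*(p + 7)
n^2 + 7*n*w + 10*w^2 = (n + 2*w)*(n + 5*w)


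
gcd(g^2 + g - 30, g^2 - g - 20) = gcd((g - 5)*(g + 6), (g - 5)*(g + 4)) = g - 5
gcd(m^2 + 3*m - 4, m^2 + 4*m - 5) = m - 1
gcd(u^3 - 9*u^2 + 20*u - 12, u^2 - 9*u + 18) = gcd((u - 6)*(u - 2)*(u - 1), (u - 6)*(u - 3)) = u - 6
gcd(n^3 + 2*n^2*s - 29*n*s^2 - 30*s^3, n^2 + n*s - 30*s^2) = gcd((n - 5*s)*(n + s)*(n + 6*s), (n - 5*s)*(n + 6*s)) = -n^2 - n*s + 30*s^2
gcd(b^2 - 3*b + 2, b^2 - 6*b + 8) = b - 2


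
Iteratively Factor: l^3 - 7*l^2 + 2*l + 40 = (l + 2)*(l^2 - 9*l + 20) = (l - 5)*(l + 2)*(l - 4)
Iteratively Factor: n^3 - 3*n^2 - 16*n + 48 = (n - 3)*(n^2 - 16) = (n - 3)*(n + 4)*(n - 4)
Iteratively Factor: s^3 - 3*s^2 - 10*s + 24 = (s + 3)*(s^2 - 6*s + 8) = (s - 4)*(s + 3)*(s - 2)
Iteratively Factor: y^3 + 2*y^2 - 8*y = (y - 2)*(y^2 + 4*y) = (y - 2)*(y + 4)*(y)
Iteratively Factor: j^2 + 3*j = (j)*(j + 3)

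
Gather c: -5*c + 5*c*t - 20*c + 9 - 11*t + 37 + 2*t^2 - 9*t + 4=c*(5*t - 25) + 2*t^2 - 20*t + 50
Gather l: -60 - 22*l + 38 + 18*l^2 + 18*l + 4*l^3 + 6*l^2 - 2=4*l^3 + 24*l^2 - 4*l - 24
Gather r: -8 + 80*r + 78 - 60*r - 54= 20*r + 16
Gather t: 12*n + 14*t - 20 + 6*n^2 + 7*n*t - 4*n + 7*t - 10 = 6*n^2 + 8*n + t*(7*n + 21) - 30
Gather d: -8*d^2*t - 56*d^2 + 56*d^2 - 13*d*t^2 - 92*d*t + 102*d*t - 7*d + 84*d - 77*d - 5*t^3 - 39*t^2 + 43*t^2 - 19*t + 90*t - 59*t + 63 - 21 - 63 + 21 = -8*d^2*t + d*(-13*t^2 + 10*t) - 5*t^3 + 4*t^2 + 12*t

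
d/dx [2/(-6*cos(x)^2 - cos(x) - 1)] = -2*(12*cos(x) + 1)*sin(x)/(6*cos(x)^2 + cos(x) + 1)^2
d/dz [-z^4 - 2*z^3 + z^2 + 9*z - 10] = -4*z^3 - 6*z^2 + 2*z + 9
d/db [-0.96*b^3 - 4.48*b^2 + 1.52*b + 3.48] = -2.88*b^2 - 8.96*b + 1.52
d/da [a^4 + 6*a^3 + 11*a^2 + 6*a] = 4*a^3 + 18*a^2 + 22*a + 6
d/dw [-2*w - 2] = -2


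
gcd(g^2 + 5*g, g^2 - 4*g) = g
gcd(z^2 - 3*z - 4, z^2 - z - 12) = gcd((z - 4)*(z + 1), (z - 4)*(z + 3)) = z - 4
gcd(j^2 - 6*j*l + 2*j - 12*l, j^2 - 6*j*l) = j - 6*l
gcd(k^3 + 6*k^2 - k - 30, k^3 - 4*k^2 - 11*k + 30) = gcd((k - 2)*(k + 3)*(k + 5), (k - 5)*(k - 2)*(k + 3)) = k^2 + k - 6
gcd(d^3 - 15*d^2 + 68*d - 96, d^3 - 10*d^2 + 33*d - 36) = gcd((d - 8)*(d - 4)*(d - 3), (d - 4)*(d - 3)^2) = d^2 - 7*d + 12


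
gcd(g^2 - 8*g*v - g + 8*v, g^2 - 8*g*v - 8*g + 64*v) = -g + 8*v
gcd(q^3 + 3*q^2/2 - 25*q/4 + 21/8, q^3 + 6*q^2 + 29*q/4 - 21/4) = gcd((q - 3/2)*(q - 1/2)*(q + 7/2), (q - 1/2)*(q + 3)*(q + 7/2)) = q^2 + 3*q - 7/4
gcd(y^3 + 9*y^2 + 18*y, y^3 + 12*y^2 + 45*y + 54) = y^2 + 9*y + 18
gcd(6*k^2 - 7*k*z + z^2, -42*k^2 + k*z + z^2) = -6*k + z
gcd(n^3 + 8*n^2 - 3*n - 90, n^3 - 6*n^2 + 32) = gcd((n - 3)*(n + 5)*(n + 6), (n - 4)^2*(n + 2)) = 1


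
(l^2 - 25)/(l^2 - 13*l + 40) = (l + 5)/(l - 8)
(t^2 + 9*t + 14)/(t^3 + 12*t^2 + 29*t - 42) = (t + 2)/(t^2 + 5*t - 6)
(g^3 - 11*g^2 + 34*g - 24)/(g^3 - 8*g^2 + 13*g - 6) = (g - 4)/(g - 1)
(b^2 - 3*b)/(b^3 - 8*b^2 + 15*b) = 1/(b - 5)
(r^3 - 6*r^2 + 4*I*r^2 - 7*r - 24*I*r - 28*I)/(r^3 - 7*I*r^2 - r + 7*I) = (r^2 + r*(-7 + 4*I) - 28*I)/(r^2 - r*(1 + 7*I) + 7*I)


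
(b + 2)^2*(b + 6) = b^3 + 10*b^2 + 28*b + 24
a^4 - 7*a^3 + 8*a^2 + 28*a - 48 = (a - 4)*(a - 3)*(a - 2)*(a + 2)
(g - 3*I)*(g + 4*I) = g^2 + I*g + 12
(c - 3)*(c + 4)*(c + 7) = c^3 + 8*c^2 - 5*c - 84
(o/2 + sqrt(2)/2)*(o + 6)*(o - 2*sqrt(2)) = o^3/2 - sqrt(2)*o^2/2 + 3*o^2 - 3*sqrt(2)*o - 2*o - 12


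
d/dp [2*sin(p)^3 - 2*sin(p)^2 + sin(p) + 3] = (6*sin(p)^2 - 4*sin(p) + 1)*cos(p)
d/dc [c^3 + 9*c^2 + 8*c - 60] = 3*c^2 + 18*c + 8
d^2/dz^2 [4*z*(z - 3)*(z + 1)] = 24*z - 16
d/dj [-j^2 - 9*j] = -2*j - 9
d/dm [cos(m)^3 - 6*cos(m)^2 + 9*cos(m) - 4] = 3*(sin(m)^2 + 4*cos(m) - 4)*sin(m)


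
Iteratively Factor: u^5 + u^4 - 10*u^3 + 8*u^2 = (u)*(u^4 + u^3 - 10*u^2 + 8*u) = u^2*(u^3 + u^2 - 10*u + 8) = u^2*(u - 2)*(u^2 + 3*u - 4) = u^2*(u - 2)*(u - 1)*(u + 4)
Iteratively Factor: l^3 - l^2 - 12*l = (l - 4)*(l^2 + 3*l) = l*(l - 4)*(l + 3)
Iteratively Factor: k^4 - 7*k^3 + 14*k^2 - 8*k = (k - 2)*(k^3 - 5*k^2 + 4*k) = k*(k - 2)*(k^2 - 5*k + 4) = k*(k - 4)*(k - 2)*(k - 1)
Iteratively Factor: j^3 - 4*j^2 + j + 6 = (j + 1)*(j^2 - 5*j + 6) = (j - 3)*(j + 1)*(j - 2)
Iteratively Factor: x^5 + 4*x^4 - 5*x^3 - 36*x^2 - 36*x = (x - 3)*(x^4 + 7*x^3 + 16*x^2 + 12*x) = (x - 3)*(x + 2)*(x^3 + 5*x^2 + 6*x) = x*(x - 3)*(x + 2)*(x^2 + 5*x + 6) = x*(x - 3)*(x + 2)^2*(x + 3)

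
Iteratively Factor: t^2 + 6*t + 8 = (t + 2)*(t + 4)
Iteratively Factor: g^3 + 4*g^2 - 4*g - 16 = (g + 4)*(g^2 - 4) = (g + 2)*(g + 4)*(g - 2)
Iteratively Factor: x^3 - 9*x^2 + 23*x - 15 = (x - 5)*(x^2 - 4*x + 3) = (x - 5)*(x - 1)*(x - 3)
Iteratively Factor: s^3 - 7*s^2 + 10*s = (s - 5)*(s^2 - 2*s) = s*(s - 5)*(s - 2)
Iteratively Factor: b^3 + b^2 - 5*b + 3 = (b + 3)*(b^2 - 2*b + 1) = (b - 1)*(b + 3)*(b - 1)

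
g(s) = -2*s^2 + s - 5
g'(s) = 1 - 4*s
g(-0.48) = -5.94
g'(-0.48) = 2.92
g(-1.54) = -11.28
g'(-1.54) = 7.16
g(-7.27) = -117.98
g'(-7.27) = 30.08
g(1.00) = -6.00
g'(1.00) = -3.00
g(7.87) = -121.00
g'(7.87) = -30.48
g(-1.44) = -10.59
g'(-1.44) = 6.76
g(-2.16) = -16.49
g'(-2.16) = 9.64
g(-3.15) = -28.00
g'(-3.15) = 13.60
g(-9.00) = -176.00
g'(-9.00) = 37.00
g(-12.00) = -305.00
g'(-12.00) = 49.00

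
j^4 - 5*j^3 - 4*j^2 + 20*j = j*(j - 5)*(j - 2)*(j + 2)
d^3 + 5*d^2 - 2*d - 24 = (d - 2)*(d + 3)*(d + 4)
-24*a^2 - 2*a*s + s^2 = (-6*a + s)*(4*a + s)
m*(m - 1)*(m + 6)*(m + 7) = m^4 + 12*m^3 + 29*m^2 - 42*m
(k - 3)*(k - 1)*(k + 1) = k^3 - 3*k^2 - k + 3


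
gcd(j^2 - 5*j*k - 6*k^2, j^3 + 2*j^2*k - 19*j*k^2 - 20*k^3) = j + k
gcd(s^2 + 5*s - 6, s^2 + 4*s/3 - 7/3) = s - 1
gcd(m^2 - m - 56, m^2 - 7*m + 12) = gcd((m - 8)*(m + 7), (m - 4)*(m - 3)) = 1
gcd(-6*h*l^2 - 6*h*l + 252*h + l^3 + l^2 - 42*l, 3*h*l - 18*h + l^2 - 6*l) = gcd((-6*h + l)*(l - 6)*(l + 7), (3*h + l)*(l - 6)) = l - 6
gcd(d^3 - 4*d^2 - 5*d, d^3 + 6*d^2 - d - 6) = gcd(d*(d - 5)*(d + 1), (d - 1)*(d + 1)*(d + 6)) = d + 1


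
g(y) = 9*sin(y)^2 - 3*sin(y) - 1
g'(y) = 18*sin(y)*cos(y) - 3*cos(y) = 3*(6*sin(y) - 1)*cos(y)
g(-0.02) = -0.94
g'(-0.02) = -3.36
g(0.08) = -1.18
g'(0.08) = -1.56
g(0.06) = -1.15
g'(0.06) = -1.92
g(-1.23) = 9.82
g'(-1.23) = -6.67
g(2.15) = 2.79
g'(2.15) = -6.60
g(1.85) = 4.43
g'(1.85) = -3.94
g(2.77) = -0.90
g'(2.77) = -3.29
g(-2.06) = 8.66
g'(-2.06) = 8.88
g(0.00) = -1.00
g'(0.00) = -3.00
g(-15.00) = 4.76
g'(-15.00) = 11.17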